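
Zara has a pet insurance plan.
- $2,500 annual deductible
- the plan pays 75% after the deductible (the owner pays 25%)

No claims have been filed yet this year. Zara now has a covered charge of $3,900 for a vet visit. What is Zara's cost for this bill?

Deductible not yet touched, so the first $2,500 of the bill goes to the deductible.
The remaining $1,400 (= $3,900 − $2,500) moves to coinsurance.
25% of $1,400 = $350 falls to the owner.
So the owner owes $2,500 + $350 = $2,850.

$2,850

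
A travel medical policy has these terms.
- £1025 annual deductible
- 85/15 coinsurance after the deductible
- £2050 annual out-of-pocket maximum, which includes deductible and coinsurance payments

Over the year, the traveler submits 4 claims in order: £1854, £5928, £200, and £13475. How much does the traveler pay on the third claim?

£11.45

Claim 1 — £1854: deductible takes £1025, £829 remains; traveler's 15% is £124.35. Traveler owes £1149.35 (running OOP £1149.35).
Claim 2 — £5928: deductible already satisfied, so traveler's share is 15% × £5928 = £889.20. Traveler owes £889.20 (running OOP £2038.55).
Claim 3 — £200: 15% coinsurance on £200 = £30. OOP would hit £2068.55 > £2050, so the cap limits the traveler to £2050 − £2038.55 = £11.45.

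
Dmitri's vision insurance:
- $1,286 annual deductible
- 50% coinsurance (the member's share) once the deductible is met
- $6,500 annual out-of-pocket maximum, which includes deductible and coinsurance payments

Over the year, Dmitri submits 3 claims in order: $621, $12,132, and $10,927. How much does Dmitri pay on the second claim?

#1 ($621): fully absorbed by the deductible. Member owes $621 (running OOP $621).
#2 ($12,132): $665 to deductible, leaving $11,467; coinsurance $11,467 × 50% = $5,733.50. Claim cost before the cap: $665 + $5,733.50 = $6,398.50. OOP would hit $7,019.50 > $6,500, so the cap limits the member to $6,500 − $621 = $5,879.

$5,879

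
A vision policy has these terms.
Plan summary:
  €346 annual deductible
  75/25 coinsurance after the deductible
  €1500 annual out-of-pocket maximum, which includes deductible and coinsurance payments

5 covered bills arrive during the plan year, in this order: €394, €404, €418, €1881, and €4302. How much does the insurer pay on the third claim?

Claim 1 — €394: deductible takes €346, €48 remains; member's 25% is €12. Cost to member: €358. OOP to date €358. Insurer: €394 − €358 = €36.
Claim 2 — €404: deductible already satisfied, so member's share is 25% × €404 = €101. Member pays €101; OOP now €459. Plan pays €404 − €101 = €303.
Claim 3 — €418: deductible met; 25% of €418 = €104.50. Member pays €104.50; OOP now €563.50. Insurer: €418 − €104.50 = €313.50.

€313.50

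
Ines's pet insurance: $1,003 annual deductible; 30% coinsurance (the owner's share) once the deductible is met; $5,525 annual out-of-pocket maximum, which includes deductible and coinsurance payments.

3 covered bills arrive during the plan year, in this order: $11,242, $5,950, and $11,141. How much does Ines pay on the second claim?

Claim 1 ($11,242): $1,003 to deductible, leaving $10,239; 30% of $10,239 = $3,071.70. Owner owes $4,074.70 (running OOP $4,074.70).
Claim 2 ($5,950): deductible already satisfied, so owner's share is 30% × $5,950 = $1,785. OOP would hit $5,859.70 > $5,525, so the cap limits the owner to $5,525 − $4,074.70 = $1,450.30.

$1,450.30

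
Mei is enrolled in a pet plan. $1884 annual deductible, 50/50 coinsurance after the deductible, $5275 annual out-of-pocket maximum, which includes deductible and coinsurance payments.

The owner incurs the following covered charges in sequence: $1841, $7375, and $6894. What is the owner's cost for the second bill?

#1 ($1841): entire amount goes to the deductible. Owner pays $1841; OOP now $1841.
#2 ($7375): $43 to deductible, leaving $7332; 50% of $7332 = $3666. Claim cost before the cap: $43 + $3666 = $3709. That would push OOP to $5550, over the $5275 cap, so owner pays $5275 − $1841 = $3434.

$3434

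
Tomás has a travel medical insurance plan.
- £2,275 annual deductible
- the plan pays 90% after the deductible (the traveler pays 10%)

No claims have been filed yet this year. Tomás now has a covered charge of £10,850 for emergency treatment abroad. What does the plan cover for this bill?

The full £2,275 deductible is still open; £2,275 of this bill applies to it.
After the £2,275 deductible portion, £10,850 − £2,275 = £8,575 is subject to coinsurance.
10% of £8,575 = £857.50 falls to the traveler.
That puts the traveler's cost at £2,275 + £857.50 = £3,132.50.
Insurer pays the balance: £10,850 − £3,132.50 = £7,717.50.

£7,717.50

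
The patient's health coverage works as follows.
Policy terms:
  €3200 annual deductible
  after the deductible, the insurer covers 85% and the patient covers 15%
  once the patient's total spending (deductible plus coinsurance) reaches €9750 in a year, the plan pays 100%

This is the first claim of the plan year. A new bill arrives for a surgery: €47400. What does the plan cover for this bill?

€37650

Nothing has been paid toward the €3200 deductible, so the first €3200 of this charge is applied there.
The remaining €44200 (= €47400 − €3200) moves to coinsurance.
Patient's 15% share of €44200 is €6630.
That puts the patient's cost at €3200 + €6630 = €9830 before any cap.
Adding €9830 to the €0 already spent would give €9830, which exceeds the €9750 cap; the patient pays just €9750 − €0 = €9750.
Insurer pays the balance: €47400 − €9750 = €37650.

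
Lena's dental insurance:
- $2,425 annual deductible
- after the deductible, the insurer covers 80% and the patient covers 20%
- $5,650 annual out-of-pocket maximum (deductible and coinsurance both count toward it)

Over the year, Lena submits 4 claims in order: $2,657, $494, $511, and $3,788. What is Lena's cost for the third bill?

$102.20

Claim 1 ($2,657): $2,425 finishes the deductible; $232 goes to coinsurance; patient's 20% is $46.40. Patient pays $2,471.40; OOP now $2,471.40.
Claim 2 ($494): deductible met; 20% of $494 = $98.80. Patient pays $98.80; OOP now $2,570.20.
Claim 3 ($511): deductible met; 20% of $511 = $102.20. Patient owes $102.20 (running OOP $2,672.40).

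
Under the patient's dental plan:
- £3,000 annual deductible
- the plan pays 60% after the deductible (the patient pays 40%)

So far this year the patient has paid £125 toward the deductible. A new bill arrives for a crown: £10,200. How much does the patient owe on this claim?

£5,805

Deductible still to meet: £3,000 − £125 = £2,875.
That leaves £10,200 − £2,875 = £7,325 for coinsurance.
Coinsurance: £7,325 × 40% = £2,930.
Patient responsibility: £2,875 + £2,930 = £5,805.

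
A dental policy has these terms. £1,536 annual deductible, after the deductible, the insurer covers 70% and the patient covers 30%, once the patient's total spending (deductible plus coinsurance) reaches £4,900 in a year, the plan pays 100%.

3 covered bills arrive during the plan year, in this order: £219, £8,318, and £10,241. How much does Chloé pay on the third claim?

Claim 1 — £219: entire amount goes to the deductible. Patient pays £219; OOP now £219.
Claim 2 — £8,318: deductible takes £1,317, £7,001 remains; coinsurance £7,001 × 30% = £2,100.30. Patient owes £3,417.30 (running OOP £3,636.30).
Claim 3 — £10,241: 30% coinsurance on £10,241 = £3,072.30. OOP would hit £6,708.60 > £4,900, so the cap limits the patient to £4,900 − £3,636.30 = £1,263.70.

£1,263.70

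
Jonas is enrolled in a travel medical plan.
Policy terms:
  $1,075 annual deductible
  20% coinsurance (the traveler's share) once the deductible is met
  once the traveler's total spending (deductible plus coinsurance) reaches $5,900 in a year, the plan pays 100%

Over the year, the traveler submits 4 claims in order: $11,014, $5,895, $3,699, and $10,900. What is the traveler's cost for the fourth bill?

Bill 1, $11,014: deductible takes $1,075, $9,939 remains; traveler's 20% is $1,987.80. Traveler pays $3,062.80; OOP now $3,062.80.
Bill 2, $5,895: deductible already satisfied, so traveler's share is 20% × $5,895 = $1,179. Cost to traveler: $1,179. OOP to date $4,241.80.
Bill 3, $3,699: deductible met; 20% of $3,699 = $739.80. Traveler pays $739.80; OOP now $4,981.60.
Bill 4, $10,900: deductible met; 20% of $10,900 = $2,180. Adding that to $4,981.60 gives $7,161.60, past the $5,900 cap; traveler pays only $5,900 − $4,981.60 = $918.40.

$918.40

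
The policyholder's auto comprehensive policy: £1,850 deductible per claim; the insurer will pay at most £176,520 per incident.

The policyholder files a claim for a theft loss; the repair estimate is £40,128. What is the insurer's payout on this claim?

After the deductible, £40,128 − £1,850 = £38,278 remains.
£38,278 is within the £176,520 limit, so the insurer pays £38,278.

£38,278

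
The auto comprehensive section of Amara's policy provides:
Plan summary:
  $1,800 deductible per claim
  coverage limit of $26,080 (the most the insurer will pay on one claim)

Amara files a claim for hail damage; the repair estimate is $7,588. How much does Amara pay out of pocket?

After the deductible, $7,588 − $1,800 = $5,788 remains.
$5,788 is within the $26,080 limit, so the insurer pays $5,788.
The policyholder bears the rest of the original loss: $7,588 − $5,788 = $1,800.

$1,800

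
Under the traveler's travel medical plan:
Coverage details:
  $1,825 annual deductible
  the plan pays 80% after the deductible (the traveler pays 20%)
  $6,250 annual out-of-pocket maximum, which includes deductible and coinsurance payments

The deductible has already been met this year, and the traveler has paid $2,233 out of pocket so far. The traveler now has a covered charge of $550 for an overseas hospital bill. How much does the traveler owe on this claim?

With the deductible met, the entire $550 is subject to coinsurance.
20% of $550 = $110 falls to the traveler.
Cumulative spending $2,233 + $110 = $2,343 stays under the $6,250 maximum.

$110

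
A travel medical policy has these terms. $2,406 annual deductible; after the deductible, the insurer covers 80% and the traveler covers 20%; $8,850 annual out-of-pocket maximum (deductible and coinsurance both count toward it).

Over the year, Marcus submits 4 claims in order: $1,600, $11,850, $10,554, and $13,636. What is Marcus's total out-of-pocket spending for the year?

$8,850

Claim 1 ($1,600): all of it applies to the deductible. Traveler pays $1,600; OOP now $1,600.
Claim 2 ($11,850): $806 to deductible, leaving $11,044; 20% of $11,044 = $2,208.80. Traveler pays $3,014.80; OOP now $4,614.80.
Claim 3 ($10,554): 20% coinsurance on $10,554 = $2,110.80. Traveler pays $2,110.80; OOP now $6,725.60.
Claim 4 ($13,636): deductible already satisfied, so traveler's share is 20% × $13,636 = $2,727.20. That would push OOP to $9,452.80, over the $8,850 cap, so traveler pays $8,850 − $6,725.60 = $2,124.40.
Summing the traveler's payments: $1,600 + $3,014.80 + $2,110.80 + $2,124.40 = $8,850.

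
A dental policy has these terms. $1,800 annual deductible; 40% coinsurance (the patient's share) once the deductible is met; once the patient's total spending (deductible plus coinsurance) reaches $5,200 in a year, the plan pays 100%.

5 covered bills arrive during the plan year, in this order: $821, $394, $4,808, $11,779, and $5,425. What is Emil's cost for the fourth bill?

$1,710.80

Claim 1 ($821): entire amount goes to the deductible. Patient owes $821 (running OOP $821).
Claim 2 ($394): entire amount goes to the deductible. Patient pays $394; OOP now $1,215.
Claim 3 ($4,808): $585 finishes the deductible; $4,223 goes to coinsurance; patient's 40% is $1,689.20. Cost to patient: $2,274.20. OOP to date $3,489.20.
Claim 4 ($11,779): deductible met; 40% of $11,779 = $4,711.60. That would push OOP to $8,200.80, over the $5,200 cap, so patient pays $5,200 − $3,489.20 = $1,710.80.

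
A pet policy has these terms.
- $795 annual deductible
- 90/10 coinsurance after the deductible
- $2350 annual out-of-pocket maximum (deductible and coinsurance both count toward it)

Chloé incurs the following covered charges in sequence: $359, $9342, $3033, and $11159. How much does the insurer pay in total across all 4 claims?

Claim 1 — $359: fully absorbed by the deductible. Owner owes $359 (running OOP $359). Plan pays $359 − $359 = $0.
Claim 2 — $9342: $436 finishes the deductible; $8906 goes to coinsurance; 10% of $8906 = $890.60. Owner pays $1326.60; OOP now $1685.60. Plan pays $9342 − $1326.60 = $8015.40.
Claim 3 — $3033: deductible met; 10% of $3033 = $303.30. Owner owes $303.30 (running OOP $1988.90). Plan pays $3033 − $303.30 = $2729.70.
Claim 4 — $11159: deductible met; 10% of $11159 = $1115.90. OOP would hit $3104.80 > $2350, so the cap limits the owner to $2350 − $1988.90 = $361.10. Plan pays $11159 − $361.10 = $10797.90.
Insurer total: $0 + $8015.40 + $2729.70 + $10797.90 = $21543.

$21543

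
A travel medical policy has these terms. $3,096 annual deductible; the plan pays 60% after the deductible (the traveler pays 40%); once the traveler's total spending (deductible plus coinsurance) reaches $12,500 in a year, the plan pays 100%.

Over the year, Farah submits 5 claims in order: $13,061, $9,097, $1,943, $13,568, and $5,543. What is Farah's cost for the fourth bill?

$1,002

Bill 1, $13,061: $3,096 finishes the deductible; $9,965 goes to coinsurance; coinsurance $9,965 × 40% = $3,986. Cost to traveler: $7,082. OOP to date $7,082.
Bill 2, $9,097: 40% coinsurance on $9,097 = $3,638.80. Traveler owes $3,638.80 (running OOP $10,720.80).
Bill 3, $1,943: 40% coinsurance on $1,943 = $777.20. Traveler pays $777.20; OOP now $11,498.
Bill 4, $13,568: deductible already satisfied, so traveler's share is 40% × $13,568 = $5,427.20. OOP would hit $16,925.20 > $12,500, so the cap limits the traveler to $12,500 − $11,498 = $1,002.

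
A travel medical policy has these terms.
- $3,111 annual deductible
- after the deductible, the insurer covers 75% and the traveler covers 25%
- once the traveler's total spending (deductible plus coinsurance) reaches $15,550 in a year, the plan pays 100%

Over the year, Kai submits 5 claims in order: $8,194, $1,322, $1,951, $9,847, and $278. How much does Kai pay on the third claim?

#1 ($8,194): deductible takes $3,111, $5,083 remains; 25% of $5,083 = $1,270.75. Traveler owes $4,381.75 (running OOP $4,381.75).
#2 ($1,322): deductible already satisfied, so traveler's share is 25% × $1,322 = $330.50. Traveler pays $330.50; OOP now $4,712.25.
#3 ($1,951): deductible met; 25% of $1,951 = $487.75. Traveler pays $487.75; OOP now $5,200.

$487.75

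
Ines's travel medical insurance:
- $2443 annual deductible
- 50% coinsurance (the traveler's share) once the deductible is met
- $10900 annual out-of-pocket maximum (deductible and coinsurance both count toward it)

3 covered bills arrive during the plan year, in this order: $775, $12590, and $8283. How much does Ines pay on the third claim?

Claim 1 ($775): fully absorbed by the deductible. Cost to traveler: $775. OOP to date $775.
Claim 2 ($12590): $1668 to deductible, leaving $10922; coinsurance $10922 × 50% = $5461. Traveler pays $7129; OOP now $7904.
Claim 3 ($8283): deductible met; 50% of $8283 = $4141.50. OOP would hit $12045.50 > $10900, so the cap limits the traveler to $10900 − $7904 = $2996.

$2996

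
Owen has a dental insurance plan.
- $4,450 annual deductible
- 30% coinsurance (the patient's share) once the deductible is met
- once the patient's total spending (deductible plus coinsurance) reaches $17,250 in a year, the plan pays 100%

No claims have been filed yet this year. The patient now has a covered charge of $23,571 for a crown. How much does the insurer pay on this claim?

$13,384.70

Nothing has been paid toward the $4,450 deductible, so the first $4,450 of this charge is applied there.
The remaining $19,121 (= $23,571 − $4,450) moves to coinsurance.
Coinsurance: $19,121 × 30% = $5,736.30.
So the patient owes $4,450 + $5,736.30 = $10,186.30 before any cap.
Year-to-date out-of-pocket becomes $0 + $10,186.30 = $10,186.30, still under the $17,250 maximum, so no cap applies.
Insurer pays the balance: $23,571 − $10,186.30 = $13,384.70.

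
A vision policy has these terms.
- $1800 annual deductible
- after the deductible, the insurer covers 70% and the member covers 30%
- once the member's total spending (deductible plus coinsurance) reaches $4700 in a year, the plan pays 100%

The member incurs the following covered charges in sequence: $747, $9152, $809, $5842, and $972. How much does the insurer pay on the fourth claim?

Claim 1 — $747: fully absorbed by the deductible. Cost to member: $747. OOP to date $747. Plan pays $747 − $747 = $0.
Claim 2 — $9152: $1053 to deductible, leaving $8099; 30% of $8099 = $2429.70. Member pays $3482.70; OOP now $4229.70. Plan pays $9152 − $3482.70 = $5669.30.
Claim 3 — $809: 30% coinsurance on $809 = $242.70. Member owes $242.70 (running OOP $4472.40). Insurer: $809 − $242.70 = $566.30.
Claim 4 — $5842: 30% coinsurance on $5842 = $1752.60. OOP would hit $6225 > $4700, so the cap limits the member to $4700 − $4472.40 = $227.60. Insurer: $5842 − $227.60 = $5614.40.

$5614.40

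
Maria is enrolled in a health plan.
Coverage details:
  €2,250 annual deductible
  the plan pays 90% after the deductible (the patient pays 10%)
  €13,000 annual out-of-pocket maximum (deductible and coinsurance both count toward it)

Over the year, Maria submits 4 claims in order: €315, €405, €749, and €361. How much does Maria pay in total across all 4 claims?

Claim 1 — €315: all of it applies to the deductible. Patient pays €315; OOP now €315.
Claim 2 — €405: all of it applies to the deductible. Patient pays €405; OOP now €720.
Claim 3 — €749: all of it applies to the deductible. Cost to patient: €749. OOP to date €1,469.
Claim 4 — €361: fully absorbed by the deductible. Cost to patient: €361. OOP to date €1,830.
Total paid by the patient: €315 + €405 + €749 + €361 = €1,830.

€1,830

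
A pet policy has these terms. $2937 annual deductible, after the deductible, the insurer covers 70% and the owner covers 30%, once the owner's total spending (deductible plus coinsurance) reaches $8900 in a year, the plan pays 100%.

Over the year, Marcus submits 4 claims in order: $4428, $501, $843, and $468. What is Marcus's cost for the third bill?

$252.90

Bill 1, $4428: $2937 to deductible, leaving $1491; coinsurance $1491 × 30% = $447.30. Cost to owner: $3384.30. OOP to date $3384.30.
Bill 2, $501: deductible met; 30% of $501 = $150.30. Cost to owner: $150.30. OOP to date $3534.60.
Bill 3, $843: deductible already satisfied, so owner's share is 30% × $843 = $252.90. Owner pays $252.90; OOP now $3787.50.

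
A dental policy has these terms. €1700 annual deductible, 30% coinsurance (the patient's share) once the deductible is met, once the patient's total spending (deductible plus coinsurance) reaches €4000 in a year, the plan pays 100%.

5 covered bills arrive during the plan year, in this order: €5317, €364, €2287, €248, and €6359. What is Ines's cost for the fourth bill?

€74.40

Bill 1, €5317: €1700 finishes the deductible; €3617 goes to coinsurance; coinsurance €3617 × 30% = €1085.10. Patient owes €2785.10 (running OOP €2785.10).
Bill 2, €364: 30% coinsurance on €364 = €109.20. Cost to patient: €109.20. OOP to date €2894.30.
Bill 3, €2287: deductible met; 30% of €2287 = €686.10. Patient pays €686.10; OOP now €3580.40.
Bill 4, €248: deductible met; 30% of €248 = €74.40. Patient pays €74.40; OOP now €3654.80.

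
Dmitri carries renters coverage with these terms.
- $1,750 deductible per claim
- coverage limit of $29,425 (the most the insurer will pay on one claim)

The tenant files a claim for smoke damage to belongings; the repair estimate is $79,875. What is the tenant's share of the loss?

Less the $1,750 deductible: $79,875 − $1,750 = $78,125.
$78,125 exceeds the $29,425 limit, so the insurer pays the limit: $29,425.
The tenant bears the rest of the original loss: $79,875 − $29,425 = $50,450.

$50,450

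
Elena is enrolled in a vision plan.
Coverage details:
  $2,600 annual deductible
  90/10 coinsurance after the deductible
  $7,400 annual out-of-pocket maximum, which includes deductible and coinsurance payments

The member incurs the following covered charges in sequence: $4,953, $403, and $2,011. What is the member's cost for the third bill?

$201.10

Claim 1 — $4,953: deductible takes $2,600, $2,353 remains; coinsurance $2,353 × 10% = $235.30. Cost to member: $2,835.30. OOP to date $2,835.30.
Claim 2 — $403: deductible already satisfied, so member's share is 10% × $403 = $40.30. Member owes $40.30 (running OOP $2,875.60).
Claim 3 — $2,011: deductible met; 10% of $2,011 = $201.10. Cost to member: $201.10. OOP to date $3,076.70.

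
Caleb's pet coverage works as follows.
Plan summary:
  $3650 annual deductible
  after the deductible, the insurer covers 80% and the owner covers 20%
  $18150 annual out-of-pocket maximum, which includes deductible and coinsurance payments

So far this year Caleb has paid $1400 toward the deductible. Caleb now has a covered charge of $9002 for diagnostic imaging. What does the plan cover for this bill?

$5401.60

$1400 of the $3650 deductible is already met, leaving $2250.
That leaves $9002 − $2250 = $6752 for coinsurance.
20% of $6752 = $1350.40 falls to the owner.
So the owner owes $2250 + $1350.40 = $3600.40 before any cap.
Cumulative spending $1400 + $3600.40 = $5000.40 stays under the $18150 maximum.
The plan picks up $9002 − $3600.40 = $5401.60.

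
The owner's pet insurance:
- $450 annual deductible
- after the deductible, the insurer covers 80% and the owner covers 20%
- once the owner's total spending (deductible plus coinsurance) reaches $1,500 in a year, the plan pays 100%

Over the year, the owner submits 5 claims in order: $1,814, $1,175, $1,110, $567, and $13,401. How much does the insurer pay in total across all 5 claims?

$16,567

Bill 1, $1,814: $450 to deductible, leaving $1,364; coinsurance $1,364 × 20% = $272.80. Cost to owner: $722.80. OOP to date $722.80. Plan pays $1,814 − $722.80 = $1,091.20.
Bill 2, $1,175: deductible already satisfied, so owner's share is 20% × $1,175 = $235. Owner pays $235; OOP now $957.80. Insurer: $1,175 − $235 = $940.
Bill 3, $1,110: deductible met; 20% of $1,110 = $222. Owner owes $222 (running OOP $1,179.80). Insurer: $1,110 − $222 = $888.
Bill 4, $567: deductible met; 20% of $567 = $113.40. Owner pays $113.40; OOP now $1,293.20. Insurer: $567 − $113.40 = $453.60.
Bill 5, $13,401: deductible already satisfied, so owner's share is 20% × $13,401 = $2,680.20. Adding that to $1,293.20 gives $3,973.40, past the $1,500 cap; owner pays only $1,500 − $1,293.20 = $206.80. Plan pays $13,401 − $206.80 = $13,194.20.
Insurer total = bills − owner's total = $18,067 − $1,500 = $16,567.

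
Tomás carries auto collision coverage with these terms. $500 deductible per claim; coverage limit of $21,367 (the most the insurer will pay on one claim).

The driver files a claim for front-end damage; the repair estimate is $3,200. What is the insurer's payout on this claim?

After the deductible, $3,200 − $500 = $2,700 remains.
That's under the $21,367 cap, so the insurer reimburses the full $2,700.

$2,700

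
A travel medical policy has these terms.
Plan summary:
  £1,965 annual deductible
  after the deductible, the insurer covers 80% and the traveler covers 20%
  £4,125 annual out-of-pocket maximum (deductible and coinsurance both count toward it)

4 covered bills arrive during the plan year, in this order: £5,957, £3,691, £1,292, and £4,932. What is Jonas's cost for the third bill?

Claim 1 (£5,957): £1,965 finishes the deductible; £3,992 goes to coinsurance; coinsurance £3,992 × 20% = £798.40. Cost to traveler: £2,763.40. OOP to date £2,763.40.
Claim 2 (£3,691): deductible met; 20% of £3,691 = £738.20. Traveler owes £738.20 (running OOP £3,501.60).
Claim 3 (£1,292): deductible met; 20% of £1,292 = £258.40. Traveler pays £258.40; OOP now £3,760.

£258.40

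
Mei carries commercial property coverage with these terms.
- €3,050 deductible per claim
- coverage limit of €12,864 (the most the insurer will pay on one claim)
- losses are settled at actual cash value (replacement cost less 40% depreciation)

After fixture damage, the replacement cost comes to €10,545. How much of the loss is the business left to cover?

At 40% depreciation, ACV = €10,545 − €4,218 = €6,327.
Subtract the deductible: €6,327 − €3,050 = €3,277.
That's under the €12,864 cap, so the insurer reimburses the full €3,277.
Business's share is the uncovered remainder: €10,545 − €3,277 = €7,268.

€7,268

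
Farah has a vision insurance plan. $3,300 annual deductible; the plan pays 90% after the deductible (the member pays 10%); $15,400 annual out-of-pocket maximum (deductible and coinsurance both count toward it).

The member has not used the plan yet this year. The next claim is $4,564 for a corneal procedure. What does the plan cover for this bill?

Deductible not yet touched, so the first $3,300 of the bill goes to the deductible.
After the $3,300 deductible portion, $4,564 − $3,300 = $1,264 is subject to coinsurance.
Member's 10% share of $1,264 is $126.40.
So the member owes $3,300 + $126.40 = $3,426.40 before any cap.
Cumulative spending $0 + $3,426.40 = $3,426.40 stays under the $15,400 maximum.
Insurer pays the balance: $4,564 − $3,426.40 = $1,137.60.

$1,137.60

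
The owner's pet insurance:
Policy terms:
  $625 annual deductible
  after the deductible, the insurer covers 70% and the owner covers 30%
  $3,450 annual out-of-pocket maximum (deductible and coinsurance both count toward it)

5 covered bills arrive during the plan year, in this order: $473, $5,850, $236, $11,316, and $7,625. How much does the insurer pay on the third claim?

$165.20

#1 ($473): entire amount goes to the deductible. Owner owes $473 (running OOP $473). Plan pays $473 − $473 = $0.
#2 ($5,850): $152 finishes the deductible; $5,698 goes to coinsurance; owner's 30% is $1,709.40. Cost to owner: $1,861.40. OOP to date $2,334.40. Plan pays $5,850 − $1,861.40 = $3,988.60.
#3 ($236): deductible met; 30% of $236 = $70.80. Owner pays $70.80; OOP now $2,405.20. Insurer: $236 − $70.80 = $165.20.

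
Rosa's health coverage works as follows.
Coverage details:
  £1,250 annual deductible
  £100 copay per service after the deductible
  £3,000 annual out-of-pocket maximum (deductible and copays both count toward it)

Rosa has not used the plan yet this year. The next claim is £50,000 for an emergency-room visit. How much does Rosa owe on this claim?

£1,350

Deductible not yet touched, so the first £1,250 of the bill goes to the deductible.
That leaves £50,000 − £1,250 = £48,750 for the copay.
Copay on this service: £100.
That puts the patient's cost at £1,250 + £100 = £1,350 before any cap.
Total out-of-pocket so far would be £0 + £1,350 = £1,350, below the £3,000 cap — no reduction.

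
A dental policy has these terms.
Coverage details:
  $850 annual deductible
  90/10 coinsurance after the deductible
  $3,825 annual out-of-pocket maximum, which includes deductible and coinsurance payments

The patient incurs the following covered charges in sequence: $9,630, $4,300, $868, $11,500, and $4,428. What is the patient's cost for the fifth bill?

$430.20

Claim 1 ($9,630): $850 to deductible, leaving $8,780; coinsurance $8,780 × 10% = $878. Patient owes $1,728 (running OOP $1,728).
Claim 2 ($4,300): 10% coinsurance on $4,300 = $430. Patient owes $430 (running OOP $2,158).
Claim 3 ($868): 10% coinsurance on $868 = $86.80. Patient pays $86.80; OOP now $2,244.80.
Claim 4 ($11,500): deductible met; 10% of $11,500 = $1,150. Patient owes $1,150 (running OOP $3,394.80).
Claim 5 ($4,428): deductible already satisfied, so patient's share is 10% × $4,428 = $442.80. OOP would hit $3,837.60 > $3,825, so the cap limits the patient to $3,825 − $3,394.80 = $430.20.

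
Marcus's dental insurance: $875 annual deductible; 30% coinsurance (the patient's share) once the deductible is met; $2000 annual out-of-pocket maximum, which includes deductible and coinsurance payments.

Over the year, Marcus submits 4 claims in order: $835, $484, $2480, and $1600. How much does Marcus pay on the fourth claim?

Bill 1, $835: fully absorbed by the deductible. Patient pays $835; OOP now $835.
Bill 2, $484: deductible takes $40, $444 remains; 30% of $444 = $133.20. Patient pays $173.20; OOP now $1008.20.
Bill 3, $2480: deductible already satisfied, so patient's share is 30% × $2480 = $744. Cost to patient: $744. OOP to date $1752.20.
Bill 4, $1600: 30% coinsurance on $1600 = $480. OOP would hit $2232.20 > $2000, so the cap limits the patient to $2000 − $1752.20 = $247.80.

$247.80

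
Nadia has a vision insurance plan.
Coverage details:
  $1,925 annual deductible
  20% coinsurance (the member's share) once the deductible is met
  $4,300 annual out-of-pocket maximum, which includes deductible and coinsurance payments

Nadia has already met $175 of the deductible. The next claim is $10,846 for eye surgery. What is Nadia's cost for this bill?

$3,569.20

Deductible still to meet: $1,925 − $175 = $1,750.
That leaves $10,846 − $1,750 = $9,096 for coinsurance.
Member's 20% share of $9,096 is $1,819.20.
Member responsibility before any cap: $1,750 + $1,819.20 = $3,569.20.
Year-to-date out-of-pocket becomes $175 + $3,569.20 = $3,744.20, still under the $4,300 maximum, so no cap applies.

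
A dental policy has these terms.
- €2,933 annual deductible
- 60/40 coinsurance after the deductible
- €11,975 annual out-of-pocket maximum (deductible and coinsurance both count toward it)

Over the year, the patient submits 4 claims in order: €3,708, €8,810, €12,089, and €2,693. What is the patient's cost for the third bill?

Bill 1, €3,708: €2,933 to deductible, leaving €775; 40% of €775 = €310. Cost to patient: €3,243. OOP to date €3,243.
Bill 2, €8,810: deductible met; 40% of €8,810 = €3,524. Patient pays €3,524; OOP now €6,767.
Bill 3, €12,089: 40% coinsurance on €12,089 = €4,835.60. Patient pays €4,835.60; OOP now €11,602.60.

€4,835.60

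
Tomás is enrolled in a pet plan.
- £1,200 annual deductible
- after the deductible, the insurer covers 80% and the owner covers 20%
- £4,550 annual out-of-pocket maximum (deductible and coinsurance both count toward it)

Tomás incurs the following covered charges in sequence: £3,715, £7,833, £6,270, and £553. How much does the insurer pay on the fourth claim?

Claim 1 — £3,715: £1,200 finishes the deductible; £2,515 goes to coinsurance; 20% of £2,515 = £503. Cost to owner: £1,703. OOP to date £1,703. Insurer: £3,715 − £1,703 = £2,012.
Claim 2 — £7,833: deductible already satisfied, so owner's share is 20% × £7,833 = £1,566.60. Owner owes £1,566.60 (running OOP £3,269.60). Insurer: £7,833 − £1,566.60 = £6,266.40.
Claim 3 — £6,270: deductible already satisfied, so owner's share is 20% × £6,270 = £1,254. Owner pays £1,254; OOP now £4,523.60. Plan pays £6,270 − £1,254 = £5,016.
Claim 4 — £553: 20% coinsurance on £553 = £110.60. OOP would hit £4,634.20 > £4,550, so the cap limits the owner to £4,550 − £4,523.60 = £26.40. Insurer: £553 − £26.40 = £526.60.

£526.60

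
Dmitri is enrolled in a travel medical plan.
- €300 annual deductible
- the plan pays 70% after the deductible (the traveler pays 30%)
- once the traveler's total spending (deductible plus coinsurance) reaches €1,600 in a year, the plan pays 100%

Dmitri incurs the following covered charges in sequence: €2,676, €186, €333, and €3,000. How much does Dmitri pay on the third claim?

€99.90

Claim 1 — €2,676: €300 finishes the deductible; €2,376 goes to coinsurance; 30% of €2,376 = €712.80. Cost to traveler: €1,012.80. OOP to date €1,012.80.
Claim 2 — €186: 30% coinsurance on €186 = €55.80. Cost to traveler: €55.80. OOP to date €1,068.60.
Claim 3 — €333: deductible already satisfied, so traveler's share is 30% × €333 = €99.90. Traveler pays €99.90; OOP now €1,168.50.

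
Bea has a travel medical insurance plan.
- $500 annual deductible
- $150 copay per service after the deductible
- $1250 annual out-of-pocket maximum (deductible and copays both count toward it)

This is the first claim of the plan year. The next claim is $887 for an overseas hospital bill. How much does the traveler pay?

$650

The full $500 deductible is still open; $500 of this bill applies to it.
After the $500 deductible portion, $887 − $500 = $387 is subject to the copay.
Copay on this service: $150.
Traveler responsibility before any cap: $500 + $150 = $650.
Cumulative spending $0 + $650 = $650 stays under the $1250 maximum.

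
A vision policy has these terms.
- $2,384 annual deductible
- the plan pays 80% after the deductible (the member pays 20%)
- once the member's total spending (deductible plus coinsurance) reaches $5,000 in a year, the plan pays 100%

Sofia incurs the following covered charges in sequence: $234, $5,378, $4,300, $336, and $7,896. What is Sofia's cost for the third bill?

$860

Claim 1 ($234): all of it applies to the deductible. Cost to member: $234. OOP to date $234.
Claim 2 ($5,378): deductible takes $2,150, $3,228 remains; coinsurance $3,228 × 20% = $645.60. Cost to member: $2,795.60. OOP to date $3,029.60.
Claim 3 ($4,300): deductible met; 20% of $4,300 = $860. Member pays $860; OOP now $3,889.60.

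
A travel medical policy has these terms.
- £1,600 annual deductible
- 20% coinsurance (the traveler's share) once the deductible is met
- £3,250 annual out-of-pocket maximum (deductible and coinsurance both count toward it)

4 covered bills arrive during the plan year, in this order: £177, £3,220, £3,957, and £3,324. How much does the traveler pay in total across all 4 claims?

Bill 1, £177: fully absorbed by the deductible. Cost to traveler: £177. OOP to date £177.
Bill 2, £3,220: deductible takes £1,423, £1,797 remains; traveler's 20% is £359.40. Cost to traveler: £1,782.40. OOP to date £1,959.40.
Bill 3, £3,957: deductible already satisfied, so traveler's share is 20% × £3,957 = £791.40. Traveler pays £791.40; OOP now £2,750.80.
Bill 4, £3,324: deductible met; 20% of £3,324 = £664.80. That would push OOP to £3,415.60, over the £3,250 cap, so traveler pays £3,250 − £2,750.80 = £499.20.
Total paid by the traveler: £177 + £1,782.40 + £791.40 + £499.20 = £3,250.

£3,250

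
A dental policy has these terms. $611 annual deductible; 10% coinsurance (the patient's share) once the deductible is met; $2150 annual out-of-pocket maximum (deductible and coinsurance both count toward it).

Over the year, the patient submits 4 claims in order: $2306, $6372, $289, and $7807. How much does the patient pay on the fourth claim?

Bill 1, $2306: $611 to deductible, leaving $1695; coinsurance $1695 × 10% = $169.50. Patient pays $780.50; OOP now $780.50.
Bill 2, $6372: 10% coinsurance on $6372 = $637.20. Patient owes $637.20 (running OOP $1417.70).
Bill 3, $289: 10% coinsurance on $289 = $28.90. Cost to patient: $28.90. OOP to date $1446.60.
Bill 4, $7807: deductible met; 10% of $7807 = $780.70. Adding that to $1446.60 gives $2227.30, past the $2150 cap; patient pays only $2150 − $1446.60 = $703.40.

$703.40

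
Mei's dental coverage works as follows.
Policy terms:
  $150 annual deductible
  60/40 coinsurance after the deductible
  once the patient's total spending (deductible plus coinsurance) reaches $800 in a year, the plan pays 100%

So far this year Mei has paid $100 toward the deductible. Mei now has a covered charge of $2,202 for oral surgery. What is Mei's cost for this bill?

$100 of the $150 deductible is already met, leaving $50.
That leaves $2,202 − $50 = $2,152 for coinsurance.
Coinsurance: $2,152 × 40% = $860.80.
Patient responsibility before any cap: $50 + $860.80 = $910.80.
Adding $910.80 to the $100 already spent would give $1,010.80, which exceeds the $800 cap; the patient pays just $800 − $100 = $700.

$700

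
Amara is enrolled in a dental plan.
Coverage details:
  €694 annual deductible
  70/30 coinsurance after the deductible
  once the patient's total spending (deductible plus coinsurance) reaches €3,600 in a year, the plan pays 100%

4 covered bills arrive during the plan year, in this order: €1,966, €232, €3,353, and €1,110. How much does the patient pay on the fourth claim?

€333

Bill 1, €1,966: €694 finishes the deductible; €1,272 goes to coinsurance; patient's 30% is €381.60. Patient owes €1,075.60 (running OOP €1,075.60).
Bill 2, €232: deductible already satisfied, so patient's share is 30% × €232 = €69.60. Patient owes €69.60 (running OOP €1,145.20).
Bill 3, €3,353: deductible already satisfied, so patient's share is 30% × €3,353 = €1,005.90. Cost to patient: €1,005.90. OOP to date €2,151.10.
Bill 4, €1,110: 30% coinsurance on €1,110 = €333. Patient pays €333; OOP now €2,484.10.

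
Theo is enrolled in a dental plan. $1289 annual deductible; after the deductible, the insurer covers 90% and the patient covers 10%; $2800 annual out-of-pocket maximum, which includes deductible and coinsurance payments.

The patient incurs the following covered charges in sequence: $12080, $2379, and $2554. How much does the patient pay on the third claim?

$194

Claim 1 — $12080: deductible takes $1289, $10791 remains; coinsurance $10791 × 10% = $1079.10. Cost to patient: $2368.10. OOP to date $2368.10.
Claim 2 — $2379: deductible already satisfied, so patient's share is 10% × $2379 = $237.90. Cost to patient: $237.90. OOP to date $2606.
Claim 3 — $2554: 10% coinsurance on $2554 = $255.40. Adding that to $2606 gives $2861.40, past the $2800 cap; patient pays only $2800 − $2606 = $194.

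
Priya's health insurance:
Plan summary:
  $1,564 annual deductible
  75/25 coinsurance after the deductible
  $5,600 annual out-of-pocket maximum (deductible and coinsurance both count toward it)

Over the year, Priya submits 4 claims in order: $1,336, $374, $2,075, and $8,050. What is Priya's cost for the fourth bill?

Claim 1 ($1,336): entire amount goes to the deductible. Patient owes $1,336 (running OOP $1,336).
Claim 2 ($374): $228 finishes the deductible; $146 goes to coinsurance; 25% of $146 = $36.50. Patient pays $264.50; OOP now $1,600.50.
Claim 3 ($2,075): deductible already satisfied, so patient's share is 25% × $2,075 = $518.75. Patient owes $518.75 (running OOP $2,119.25).
Claim 4 ($8,050): deductible met; 25% of $8,050 = $2,012.50. Patient owes $2,012.50 (running OOP $4,131.75).

$2,012.50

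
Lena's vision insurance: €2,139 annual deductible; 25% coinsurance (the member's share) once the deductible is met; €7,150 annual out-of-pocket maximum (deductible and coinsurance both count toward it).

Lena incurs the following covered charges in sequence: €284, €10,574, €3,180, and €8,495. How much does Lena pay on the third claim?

€795

#1 (€284): fully absorbed by the deductible. Member pays €284; OOP now €284.
#2 (€10,574): deductible takes €1,855, €8,719 remains; member's 25% is €2,179.75. Member owes €4,034.75 (running OOP €4,318.75).
#3 (€3,180): 25% coinsurance on €3,180 = €795. Member owes €795 (running OOP €5,113.75).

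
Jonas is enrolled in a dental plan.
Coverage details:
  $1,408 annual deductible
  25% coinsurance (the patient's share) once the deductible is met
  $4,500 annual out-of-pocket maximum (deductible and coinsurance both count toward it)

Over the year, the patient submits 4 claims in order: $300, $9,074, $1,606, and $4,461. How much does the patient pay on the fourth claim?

Bill 1, $300: all of it applies to the deductible. Patient owes $300 (running OOP $300).
Bill 2, $9,074: $1,108 finishes the deductible; $7,966 goes to coinsurance; patient's 25% is $1,991.50. Patient pays $3,099.50; OOP now $3,399.50.
Bill 3, $1,606: deductible met; 25% of $1,606 = $401.50. Patient pays $401.50; OOP now $3,801.
Bill 4, $4,461: 25% coinsurance on $4,461 = $1,115.25. Adding that to $3,801 gives $4,916.25, past the $4,500 cap; patient pays only $4,500 − $3,801 = $699.

$699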